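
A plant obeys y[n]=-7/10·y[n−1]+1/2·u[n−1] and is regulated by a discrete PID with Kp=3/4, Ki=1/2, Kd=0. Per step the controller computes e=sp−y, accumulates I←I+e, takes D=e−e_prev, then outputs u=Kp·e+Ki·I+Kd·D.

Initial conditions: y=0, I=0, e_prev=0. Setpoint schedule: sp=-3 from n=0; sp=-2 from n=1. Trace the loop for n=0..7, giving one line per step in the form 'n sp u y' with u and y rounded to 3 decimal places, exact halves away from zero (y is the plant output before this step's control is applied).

(exact arithmetic carried between steps; '≈' marks a value shown rounded to 6 d.p. or computed from one; I and e_prev carry over from the previous line; the table rounds u and y to 3 d.p., halves away from zero)
n=0: y=0, sp=-3, e=sp−y=-3; I=-3, D=e−e_prev=-3; u=3/4·(-3)+1/2·(-3)+0·(-3)=-3.75; next y=-7/10·0+1/2·(-3.75)=-1.875
n=1: y=-1.875, sp=-2, e=sp−y=-0.125; I=-3.125, D=e−e_prev=2.875; u=3/4·(-0.125)+1/2·(-3.125)+0·2.875=-1.65625; next y=-7/10·(-1.875)+1/2·(-1.65625)=0.484375
n=2: y=0.484375, sp=-2, e=sp−y=-2.484375; I=-5.609375, D=e−e_prev=-2.359375; u=3/4·(-2.484375)+1/2·(-5.609375)+0·(-2.359375)≈-4.667969; next y=-7/10·0.484375+1/2·(-4.667969)≈-2.673047
n=3: y≈-2.673047, sp=-2, e=sp−y≈0.673047; I≈-4.936328, D=e−e_prev≈3.157422; u=3/4·0.673047+1/2·(-4.936328)+0·3.157422≈-1.963379; next y=-7/10·(-2.673047)+1/2·(-1.963379)≈0.889443
n=4: y≈0.889443, sp=-2, e=sp−y≈-2.889443; I≈-7.825771, D=e−e_prev≈-3.562490; u=3/4·(-2.889443)+1/2·(-7.825771)+0·(-3.562490)≈-6.079968; next y=-7/10·0.889443+1/2·(-6.079968)≈-3.662594
n=5: y≈-3.662594, sp=-2, e=sp−y≈1.662594; I≈-6.163177, D=e−e_prev≈4.552038; u=3/4·1.662594+1/2·(-6.163177)+0·4.552038≈-1.834643; next y=-7/10·(-3.662594)+1/2·(-1.834643)≈1.646495
n=6: y≈1.646495, sp=-2, e=sp−y≈-3.646495; I≈-9.809672, D=e−e_prev≈-5.309089; u=3/4·(-3.646495)+1/2·(-9.809672)+0·(-5.309089)≈-7.639707; next y=-7/10·1.646495+1/2·(-7.639707)≈-4.972400
n=7: y≈-4.972400, sp=-2, e=sp−y≈2.972400; I≈-6.837272, D=e−e_prev≈6.618895; u=3/4·2.972400+1/2·(-6.837272)+0·6.618895≈-1.189336; next y=-7/10·(-4.972400)+1/2·(-1.189336)≈2.886012

0 -3 -3.750 0.000
1 -2 -1.656 -1.875
2 -2 -4.668 0.484
3 -2 -1.963 -2.673
4 -2 -6.080 0.889
5 -2 -1.835 -3.663
6 -2 -7.640 1.646
7 -2 -1.189 -4.972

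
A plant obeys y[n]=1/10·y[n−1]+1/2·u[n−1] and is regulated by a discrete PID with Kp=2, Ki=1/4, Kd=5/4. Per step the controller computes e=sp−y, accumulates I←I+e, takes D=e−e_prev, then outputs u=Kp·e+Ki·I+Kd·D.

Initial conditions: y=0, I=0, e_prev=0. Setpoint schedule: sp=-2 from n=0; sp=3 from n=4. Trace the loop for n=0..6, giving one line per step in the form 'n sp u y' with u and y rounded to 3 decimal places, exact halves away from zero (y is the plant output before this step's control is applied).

0 -2 -7.000 0.000
1 -2 7.250 -3.500
2 -2 -20.463 3.275
3 -2 32.813 -9.904
4 3 -52.804 15.416
5 3 110.460 -24.860
6 3 -204.536 52.744

(exact arithmetic carried between steps; '≈' marks a value shown rounded to 6 d.p. or computed from one; I and e_prev carry over from the previous line; the table rounds u and y to 3 d.p., halves away from zero)
n=0: y=0, sp=-2, e=sp−y=-2; I=-2, D=e−e_prev=-2; u=2·(-2)+1/4·(-2)+5/4·(-2)=-7; next y=1/10·0+1/2·(-7)=-3.5
n=1: y=-3.5, sp=-2, e=sp−y=1.5; I=-0.5, D=e−e_prev=3.5; u=2·1.5+1/4·(-0.5)+5/4·3.5=7.25; next y=1/10·(-3.5)+1/2·7.25=3.275
n=2: y=3.275, sp=-2, e=sp−y=-5.275; I=-5.775, D=e−e_prev=-6.775; u=2·(-5.275)+1/4·(-5.775)+5/4·(-6.775)=-20.4625; next y=1/10·3.275+1/2·(-20.4625)=-9.90375
n=3: y=-9.90375, sp=-2, e=sp−y=7.90375; I=2.12875, D=e−e_prev=13.17875; u=2·7.90375+1/4·2.12875+5/4·13.17875=32.813125; next y=1/10·(-9.90375)+1/2·32.813125≈15.416188
n=4: y≈15.416188, sp=3, e=sp−y≈-12.416188; I≈-10.287438, D=e−e_prev≈-20.319938; u=2·(-12.416188)+1/4·(-10.287438)+5/4·(-20.319938)≈-52.804156; next y=1/10·15.416188+1/2·(-52.804156)≈-24.860459
n=5: y≈-24.860459, sp=3, e=sp−y≈27.860459; I≈17.573022, D=e−e_prev≈40.276647; u=2·27.860459+1/4·17.573022+5/4·40.276647≈110.459983; next y=1/10·(-24.860459)+1/2·110.459983≈52.743945
n=6: y≈52.743945, sp=3, e=sp−y≈-49.743945; I≈-32.170924, D=e−e_prev≈-77.604405; u=2·(-49.743945)+1/4·(-32.170924)+5/4·(-77.604405)≈-204.536128; next y=1/10·52.743945+1/2·(-204.536128)≈-96.993669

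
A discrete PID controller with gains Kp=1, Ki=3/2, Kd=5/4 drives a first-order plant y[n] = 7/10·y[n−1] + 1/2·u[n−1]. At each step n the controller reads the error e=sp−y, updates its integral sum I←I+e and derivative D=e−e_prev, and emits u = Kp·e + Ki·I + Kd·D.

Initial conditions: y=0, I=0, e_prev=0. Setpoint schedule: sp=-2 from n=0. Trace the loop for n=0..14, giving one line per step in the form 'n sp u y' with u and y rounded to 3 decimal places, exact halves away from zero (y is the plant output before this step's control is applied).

(exact arithmetic carried between steps; '≈' marks a value shown rounded to 6 d.p. or computed from one; I and e_prev carry over from the previous line; the table rounds u and y to 3 d.p., halves away from zero)
n=0: y=0, sp=-2, e=sp−y=-2; I=-2, D=e−e_prev=-2; u=1·(-2)+3/2·(-2)+5/4·(-2)=-7.5; next y=7/10·0+1/2·(-7.5)=-3.75
n=1: y=-3.75, sp=-2, e=sp−y=1.75; I=-0.25, D=e−e_prev=3.75; u=1·1.75+3/2·(-0.25)+5/4·3.75=6.0625; next y=7/10·(-3.75)+1/2·6.0625=0.40625
n=2: y=0.40625, sp=-2, e=sp−y=-2.40625; I=-2.65625, D=e−e_prev=-4.15625; u=1·(-2.40625)+3/2·(-2.65625)+5/4·(-4.15625)≈-11.585938; next y=7/10·0.40625+1/2·(-11.585938)≈-5.508594
n=3: y≈-5.508594, sp=-2, e=sp−y≈3.508594; I≈0.852344, D=e−e_prev≈5.914844; u=1·3.508594+3/2·0.852344+5/4·5.914844≈12.180664; next y=7/10·(-5.508594)+1/2·12.180664≈2.234316
n=4: y≈2.234316, sp=-2, e=sp−y≈-4.234316; I≈-3.381973, D=e−e_prev≈-7.742910; u=1·(-4.234316)+3/2·(-3.381973)+5/4·(-7.742910)≈-18.985913; next y=7/10·2.234316+1/2·(-18.985913)≈-7.928935
n=5: y≈-7.928935, sp=-2, e=sp−y≈5.928935; I≈2.546962, D=e−e_prev≈10.163251; u=1·5.928935+3/2·2.546962+5/4·10.163251≈22.453443; next y=7/10·(-7.928935)+1/2·22.453443≈5.676467
n=6: y≈5.676467, sp=-2, e=sp−y≈-7.676467; I≈-5.129505, D=e−e_prev≈-13.605402; u=1·(-7.676467)+3/2·(-5.129505)+5/4·(-13.605402)≈-32.377476; next y=7/10·5.676467+1/2·(-32.377476)≈-12.215211
n=7: y≈-12.215211, sp=-2, e=sp−y≈10.215211; I≈5.085707, D=e−e_prev≈17.891678; u=1·10.215211+3/2·5.085707+5/4·17.891678≈40.208369; next y=7/10·(-12.215211)+1/2·40.208369≈11.553537
n=8: y≈11.553537, sp=-2, e=sp−y≈-13.553537; I≈-8.467830, D=e−e_prev≈-23.768748; u=1·(-13.553537)+3/2·(-8.467830)+5/4·(-23.768748)≈-55.966217; next y=7/10·11.553537+1/2·(-55.966217)≈-19.895633
n=9: y≈-19.895633, sp=-2, e=sp−y≈17.895633; I≈9.427803, D=e−e_prev≈31.449169; u=1·17.895633+3/2·9.427803+5/4·31.449169≈71.348798; next y=7/10·(-19.895633)+1/2·71.348798≈21.747456
n=10: y≈21.747456, sp=-2, e=sp−y≈-23.747456; I≈-14.319654, D=e−e_prev≈-41.643089; u=1·(-23.747456)+3/2·(-14.319654)+5/4·(-41.643089)≈-97.280798; next y=7/10·21.747456+1/2·(-97.280798)≈-33.417180
n=11: y≈-33.417180, sp=-2, e=sp−y≈31.417180; I≈17.097526, D=e−e_prev≈55.164636; u=1·31.417180+3/2·17.097526+5/4·55.164636≈126.019263; next y=7/10·(-33.417180)+1/2·126.019263≈39.617606
n=12: y≈39.617606, sp=-2, e=sp−y≈-41.617606; I≈-24.520080, D=e−e_prev≈-73.034785; u=1·(-41.617606)+3/2·(-24.520080)+5/4·(-73.034785)≈-169.691208; next y=7/10·39.617606+1/2·(-169.691208)≈-57.113280
n=13: y≈-57.113280, sp=-2, e=sp−y≈55.113280; I≈30.593200, D=e−e_prev≈96.730886; u=1·55.113280+3/2·30.593200+5/4·96.730886≈221.916686; next y=7/10·(-57.113280)+1/2·221.916686≈70.979047
n=14: y≈70.979047, sp=-2, e=sp−y≈-72.979047; I≈-42.385848, D=e−e_prev≈-128.092327; u=1·(-72.979047)+3/2·(-42.385848)+5/4·(-128.092327)≈-296.673228; next y=7/10·70.979047+1/2·(-296.673228)≈-98.651281

0 -2 -7.500 0.000
1 -2 6.063 -3.750
2 -2 -11.586 0.406
3 -2 12.181 -5.509
4 -2 -18.986 2.234
5 -2 22.453 -7.929
6 -2 -32.377 5.676
7 -2 40.208 -12.215
8 -2 -55.966 11.554
9 -2 71.349 -19.896
10 -2 -97.281 21.747
11 -2 126.019 -33.417
12 -2 -169.691 39.618
13 -2 221.917 -57.113
14 -2 -296.673 70.979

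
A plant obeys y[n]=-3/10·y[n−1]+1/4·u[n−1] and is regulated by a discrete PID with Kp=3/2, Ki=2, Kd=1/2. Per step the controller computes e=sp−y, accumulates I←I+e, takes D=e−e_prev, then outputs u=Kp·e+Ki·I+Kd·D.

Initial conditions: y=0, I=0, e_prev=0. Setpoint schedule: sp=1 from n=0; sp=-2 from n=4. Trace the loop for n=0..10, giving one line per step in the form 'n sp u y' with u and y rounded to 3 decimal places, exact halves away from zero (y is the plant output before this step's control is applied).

0 1 4.000 0.000
1 1 1.500 1.000
2 1 5.700 0.075
3 1 1.778 1.403
4 -2 -4.848 0.024
5 -2 -3.114 -1.219
6 -2 -8.523 -0.413
7 -2 -4.917 -2.007
8 -2 -11.219 -0.627
9 -2 -5.318 -2.617
10 -2 -13.368 -0.544

(exact arithmetic carried between steps; '≈' marks a value shown rounded to 6 d.p. or computed from one; I and e_prev carry over from the previous line; the table rounds u and y to 3 d.p., halves away from zero)
n=0: y=0, sp=1, e=sp−y=1; I=1, D=e−e_prev=1; u=3/2·1+2·1+1/2·1=4; next y=-3/10·0+1/4·4=1
n=1: y=1, sp=1, e=sp−y=0; I=1, D=e−e_prev=-1; u=3/2·0+2·1+1/2·(-1)=1.5; next y=-3/10·1+1/4·1.5=0.075
n=2: y=0.075, sp=1, e=sp−y=0.925; I=1.925, D=e−e_prev=0.925; u=3/2·0.925+2·1.925+1/2·0.925=5.7; next y=-3/10·0.075+1/4·5.7=1.4025
n=3: y=1.4025, sp=1, e=sp−y=-0.4025; I=1.5225, D=e−e_prev=-1.3275; u=3/2·(-0.4025)+2·1.5225+1/2·(-1.3275)=1.7775; next y=-3/10·1.4025+1/4·1.7775=0.023625
n=4: y=0.023625, sp=-2, e=sp−y=-2.023625; I=-0.501125, D=e−e_prev=-1.621125; u=3/2·(-2.023625)+2·(-0.501125)+1/2·(-1.621125)=-4.84825; next y=-3/10·0.023625+1/4·(-4.84825)=-1.21915
n=5: y=-1.21915, sp=-2, e=sp−y=-0.78085; I=-1.281975, D=e−e_prev=1.242775; u=3/2·(-0.78085)+2·(-1.281975)+1/2·1.242775≈-3.113838; next y=-3/10·(-1.21915)+1/4·(-3.113838)≈-0.412714
n=6: y≈-0.412714, sp=-2, e=sp−y≈-1.587286; I≈-2.869261, D=e−e_prev≈-0.806436; u=3/2·(-1.587286)+2·(-2.869261)+1/2·(-0.806436)≈-8.522668; next y=-3/10·(-0.412714)+1/4·(-8.522668)≈-2.006853
n=7: y≈-2.006853, sp=-2, e=sp−y≈0.006853; I≈-2.862408, D=e−e_prev≈1.594138; u=3/2·0.006853+2·(-2.862408)+1/2·1.594138≈-4.917468; next y=-3/10·(-2.006853)+1/4·(-4.917468)≈-0.627311
n=8: y≈-0.627311, sp=-2, e=sp−y≈-1.372689; I≈-4.235097, D=e−e_prev≈-1.379541; u=3/2·(-1.372689)+2·(-4.235097)+1/2·(-1.379541)≈-11.218997; next y=-3/10·(-0.627311)+1/4·(-11.218997)≈-2.616556
n=9: y≈-2.616556, sp=-2, e=sp−y≈0.616556; I≈-3.618541, D=e−e_prev≈1.989245; u=3/2·0.616556+2·(-3.618541)+1/2·1.989245≈-5.317625; next y=-3/10·(-2.616556)+1/4·(-5.317625)≈-0.544440
n=10: y≈-0.544440, sp=-2, e=sp−y≈-1.455560; I≈-5.074101, D=e−e_prev≈-2.072116; u=3/2·(-1.455560)+2·(-5.074101)+1/2·(-2.072116)≈-13.367601; next y=-3/10·(-0.544440)+1/4·(-13.367601)≈-3.178568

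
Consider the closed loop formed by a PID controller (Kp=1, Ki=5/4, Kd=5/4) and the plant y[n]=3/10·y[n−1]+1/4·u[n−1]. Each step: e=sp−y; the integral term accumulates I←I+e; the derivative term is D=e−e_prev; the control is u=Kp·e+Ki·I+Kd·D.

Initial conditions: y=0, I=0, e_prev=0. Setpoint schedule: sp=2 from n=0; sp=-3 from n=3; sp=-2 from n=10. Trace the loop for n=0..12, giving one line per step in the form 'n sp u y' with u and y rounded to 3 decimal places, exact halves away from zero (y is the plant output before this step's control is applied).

0 2 7.000 0.000
1 2 0.875 1.750
2 2 6.897 0.744
3 -3 -14.503 1.947
4 -3 4.528 -3.042
5 -3 -13.070 0.220
6 -3 -1.044 -3.202
7 -3 -11.999 -1.221
8 -3 -4.240 -3.366
9 -3 -11.000 -2.070
10 -2 -2.489 -3.371
11 -2 -9.733 -1.633
12 -2 -3.505 -2.923

(exact arithmetic carried between steps; '≈' marks a value shown rounded to 6 d.p. or computed from one; I and e_prev carry over from the previous line; the table rounds u and y to 3 d.p., halves away from zero)
n=0: y=0, sp=2, e=sp−y=2; I=2, D=e−e_prev=2; u=1·2+5/4·2+5/4·2=7; next y=3/10·0+1/4·7=1.75
n=1: y=1.75, sp=2, e=sp−y=0.25; I=2.25, D=e−e_prev=-1.75; u=1·0.25+5/4·2.25+5/4·(-1.75)=0.875; next y=3/10·1.75+1/4·0.875=0.74375
n=2: y=0.74375, sp=2, e=sp−y=1.25625; I=3.50625, D=e−e_prev=1.00625; u=1·1.25625+5/4·3.50625+5/4·1.00625=6.896875; next y=3/10·0.74375+1/4·6.896875≈1.947344
n=3: y≈1.947344, sp=-3, e=sp−y≈-4.947344; I≈-1.441094, D=e−e_prev≈-6.203594; u=1·(-4.947344)+5/4·(-1.441094)+5/4·(-6.203594)≈-14.503203; next y=3/10·1.947344+1/4·(-14.503203)≈-3.041598
n=4: y≈-3.041598, sp=-3, e=sp−y≈0.041598; I≈-1.399496, D=e−e_prev≈4.988941; u=1·0.041598+5/4·(-1.399496)+5/4·4.988941≈4.528404; next y=3/10·(-3.041598)+1/4·4.528404≈0.219622
n=5: y≈0.219622, sp=-3, e=sp−y≈-3.219622; I≈-4.619118, D=e−e_prev≈-3.261219; u=1·(-3.219622)+5/4·(-4.619118)+5/4·(-3.261219)≈-13.070043; next y=3/10·0.219622+1/4·(-13.070043)≈-3.201624
n=6: y≈-3.201624, sp=-3, e=sp−y≈0.201624; I≈-4.417494, D=e−e_prev≈3.421246; u=1·0.201624+5/4·(-4.417494)+5/4·3.421246≈-1.043685; next y=3/10·(-3.201624)+1/4·(-1.043685)≈-1.221409
n=7: y≈-1.221409, sp=-3, e=sp−y≈-1.778591; I≈-6.196085, D=e−e_prev≈-1.980216; u=1·(-1.778591)+5/4·(-6.196085)+5/4·(-1.980216)≈-11.998967; next y=3/10·(-1.221409)+1/4·(-11.998967)≈-3.366164
n=8: y≈-3.366164, sp=-3, e=sp−y≈0.366164; I≈-5.829921, D=e−e_prev≈2.144756; u=1·0.366164+5/4·(-5.829921)+5/4·2.144756≈-4.240291; next y=3/10·(-3.366164)+1/4·(-4.240291)≈-2.069922
n=9: y≈-2.069922, sp=-3, e=sp−y≈-0.930078; I≈-6.759998, D=e−e_prev≈-1.296242; u=1·(-0.930078)+5/4·(-6.759998)+5/4·(-1.296242)≈-11.000379; next y=3/10·(-2.069922)+1/4·(-11.000379)≈-3.371071
n=10: y≈-3.371071, sp=-2, e=sp−y≈1.371071; I≈-5.388927, D=e−e_prev≈2.301149; u=1·1.371071+5/4·(-5.388927)+5/4·2.301149≈-2.488651; next y=3/10·(-3.371071)+1/4·(-2.488651)≈-1.633484
n=11: y≈-1.633484, sp=-2, e=sp−y≈-0.366516; I≈-5.755443, D=e−e_prev≈-1.737587; u=1·(-0.366516)+5/4·(-5.755443)+5/4·(-1.737587)≈-9.732803; next y=3/10·(-1.633484)+1/4·(-9.732803)≈-2.923246
n=12: y≈-2.923246, sp=-2, e=sp−y≈0.923246; I≈-4.832197, D=e−e_prev≈1.289762; u=1·0.923246+5/4·(-4.832197)+5/4·1.289762≈-3.504798; next y=3/10·(-2.923246)+1/4·(-3.504798)≈-1.753173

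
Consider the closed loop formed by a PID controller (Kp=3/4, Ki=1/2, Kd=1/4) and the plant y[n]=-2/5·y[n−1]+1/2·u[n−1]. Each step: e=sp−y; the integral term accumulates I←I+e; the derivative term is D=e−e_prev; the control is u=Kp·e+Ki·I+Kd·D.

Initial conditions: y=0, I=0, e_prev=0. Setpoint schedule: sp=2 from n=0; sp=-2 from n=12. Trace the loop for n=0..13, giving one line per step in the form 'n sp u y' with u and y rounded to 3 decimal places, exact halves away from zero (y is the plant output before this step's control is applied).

(exact arithmetic carried between steps; '≈' marks a value shown rounded to 6 d.p. or computed from one; I and e_prev carry over from the previous line; the table rounds u and y to 3 d.p., halves away from zero)
n=0: y=0, sp=2, e=sp−y=2; I=2, D=e−e_prev=2; u=3/4·2+1/2·2+1/4·2=3; next y=-2/5·0+1/2·3=1.5
n=1: y=1.5, sp=2, e=sp−y=0.5; I=2.5, D=e−e_prev=-1.5; u=3/4·0.5+1/2·2.5+1/4·(-1.5)=1.25; next y=-2/5·1.5+1/2·1.25=0.025
n=2: y=0.025, sp=2, e=sp−y=1.975; I=4.475, D=e−e_prev=1.475; u=3/4·1.975+1/2·4.475+1/4·1.475=4.0875; next y=-2/5·0.025+1/2·4.0875=2.03375
n=3: y=2.03375, sp=2, e=sp−y=-0.03375; I=4.44125, D=e−e_prev=-2.00875; u=3/4·(-0.03375)+1/2·4.44125+1/4·(-2.00875)=1.693125; next y=-2/5·2.03375+1/2·1.693125≈0.033063
n=4: y≈0.033063, sp=2, e=sp−y≈1.966938; I≈6.408188, D=e−e_prev≈2.000688; u=3/4·1.966938+1/2·6.408188+1/4·2.000688≈5.179469; next y=-2/5·0.033063+1/2·5.179469≈2.576509
n=5: y≈2.576509, sp=2, e=sp−y≈-0.576509; I≈5.831678, D=e−e_prev≈-2.543447; u=3/4·(-0.576509)+1/2·5.831678+1/4·(-2.543447)≈1.847595; next y=-2/5·2.576509+1/2·1.847595≈-0.106806
n=6: y≈-0.106806, sp=2, e=sp−y≈2.106806; I≈7.938484, D=e−e_prev≈2.683315; u=3/4·2.106806+1/2·7.938484+1/4·2.683315≈6.220176; next y=-2/5·(-0.106806)+1/2·6.220176≈3.152810
n=7: y≈3.152810, sp=2, e=sp−y≈-1.152810; I≈6.785674, D=e−e_prev≈-3.259616; u=3/4·(-1.152810)+1/2·6.785674+1/4·(-3.259616)≈1.713325; next y=-2/5·3.152810+1/2·1.713325≈-0.404461
n=8: y≈-0.404461, sp=2, e=sp−y≈2.404461; I≈9.190135, D=e−e_prev≈3.557272; u=3/4·2.404461+1/2·9.190135+1/4·3.557272≈7.287732; next y=-2/5·(-0.404461)+1/2·7.287732≈3.805650
n=9: y≈3.805650, sp=2, e=sp−y≈-1.805650; I≈7.384485, D=e−e_prev≈-4.210112; u=3/4·(-1.805650)+1/2·7.384485+1/4·(-4.210112)≈1.285477; next y=-2/5·3.805650+1/2·1.285477≈-0.879522
n=10: y≈-0.879522, sp=2, e=sp−y≈2.879522; I≈10.264007, D=e−e_prev≈4.685172; u=3/4·2.879522+1/2·10.264007+1/4·4.685172≈8.462938; next y=-2/5·(-0.879522)+1/2·8.462938≈4.583278
n=11: y≈4.583278, sp=2, e=sp−y≈-2.583278; I≈7.680729, D=e−e_prev≈-5.462799; u=3/4·(-2.583278)+1/2·7.680729+1/4·(-5.462799)≈0.537206; next y=-2/5·4.583278+1/2·0.537206≈-1.564708
n=12: y≈-1.564708, sp=-2, e=sp−y≈-0.435292; I≈7.245437, D=e−e_prev≈2.147985; u=3/4·(-0.435292)+1/2·7.245437+1/4·2.147985≈3.833246; next y=-2/5·(-1.564708)+1/2·3.833246≈2.542506
n=13: y≈2.542506, sp=-2, e=sp−y≈-4.542506; I≈2.702931, D=e−e_prev≈-4.107214; u=3/4·(-4.542506)+1/2·2.702931+1/4·(-4.107214)≈-3.082217; next y=-2/5·2.542506+1/2·(-3.082217)≈-2.558111

0 2 3.000 0.000
1 2 1.250 1.500
2 2 4.088 0.025
3 2 1.693 2.034
4 2 5.179 0.033
5 2 1.848 2.577
6 2 6.220 -0.107
7 2 1.713 3.153
8 2 7.288 -0.404
9 2 1.285 3.806
10 2 8.463 -0.880
11 2 0.537 4.583
12 -2 3.833 -1.565
13 -2 -3.082 2.543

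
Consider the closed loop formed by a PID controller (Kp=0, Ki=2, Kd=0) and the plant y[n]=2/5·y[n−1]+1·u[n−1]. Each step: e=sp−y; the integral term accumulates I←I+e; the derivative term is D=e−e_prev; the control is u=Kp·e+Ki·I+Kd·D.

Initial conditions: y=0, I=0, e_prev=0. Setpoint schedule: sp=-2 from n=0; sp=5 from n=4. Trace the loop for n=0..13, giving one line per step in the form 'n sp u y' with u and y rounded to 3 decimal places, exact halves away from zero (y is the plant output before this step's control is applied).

0 -2 -4.000 0.000
1 -2 0.000 -4.000
2 -2 -0.800 -1.600
3 -2 -1.920 -1.440
4 5 13.072 -2.496
5 5 -1.075 12.074
6 5 1.416 3.754
7 5 5.580 2.918
8 5 2.085 6.747
9 5 2.517 4.784
10 5 3.656 4.430
11 5 2.800 5.428
12 5 2.858 4.971
13 5 3.165 4.846

(exact arithmetic carried between steps; '≈' marks a value shown rounded to 6 d.p. or computed from one; I and e_prev carry over from the previous line; the table rounds u and y to 3 d.p., halves away from zero)
n=0: y=0, sp=-2, e=sp−y=-2; I=-2, D=e−e_prev=-2; u=0·(-2)+2·(-2)+0·(-2)=-4; next y=2/5·0+1·(-4)=-4
n=1: y=-4, sp=-2, e=sp−y=2; I=0, D=e−e_prev=4; u=0·2+2·0+0·4=0; next y=2/5·(-4)+1·0=-1.6
n=2: y=-1.6, sp=-2, e=sp−y=-0.4; I=-0.4, D=e−e_prev=-2.4; u=0·(-0.4)+2·(-0.4)+0·(-2.4)=-0.8; next y=2/5·(-1.6)+1·(-0.8)=-1.44
n=3: y=-1.44, sp=-2, e=sp−y=-0.56; I=-0.96, D=e−e_prev=-0.16; u=0·(-0.56)+2·(-0.96)+0·(-0.16)=-1.92; next y=2/5·(-1.44)+1·(-1.92)=-2.496
n=4: y=-2.496, sp=5, e=sp−y=7.496; I=6.536, D=e−e_prev=8.056; u=0·7.496+2·6.536+0·8.056=13.072; next y=2/5·(-2.496)+1·13.072=12.0736
n=5: y=12.0736, sp=5, e=sp−y=-7.0736; I=-0.5376, D=e−e_prev=-14.5696; u=0·(-7.0736)+2·(-0.5376)+0·(-14.5696)=-1.0752; next y=2/5·12.0736+1·(-1.0752)=3.75424
n=6: y=3.75424, sp=5, e=sp−y=1.24576; I=0.70816, D=e−e_prev=8.31936; u=0·1.24576+2·0.70816+0·8.31936=1.41632; next y=2/5·3.75424+1·1.41632=2.918016
n=7: y=2.918016, sp=5, e=sp−y=2.081984; I=2.790144, D=e−e_prev=0.836224; u=0·2.081984+2·2.790144+0·0.836224=5.580288; next y=2/5·2.918016+1·5.580288≈6.747494
n=8: y≈6.747494, sp=5, e=sp−y≈-1.747494; I≈1.042650, D=e−e_prev≈-3.829478; u=0·(-1.747494)+2·1.042650+0·(-3.829478)≈2.085299; next y=2/5·6.747494+1·2.085299≈4.784297
n=9: y≈4.784297, sp=5, e=sp−y≈0.215703; I≈1.258353, D=e−e_prev≈1.963197; u=0·0.215703+2·1.258353+0·1.963197≈2.516705; next y=2/5·4.784297+1·2.516705≈4.430424
n=10: y≈4.430424, sp=5, e=sp−y≈0.569576; I≈1.827929, D=e−e_prev≈0.353873; u=0·0.569576+2·1.827929+0·0.353873≈3.655857; next y=2/5·4.430424+1·3.655857≈5.428027
n=11: y≈5.428027, sp=5, e=sp−y≈-0.428027; I≈1.399902, D=e−e_prev≈-0.997603; u=0·(-0.428027)+2·1.399902+0·(-0.997603)≈2.799804; next y=2/5·5.428027+1·2.799804≈4.971014
n=12: y≈4.971014, sp=5, e=sp−y≈0.028986; I≈1.428887, D=e−e_prev≈0.457012; u=0·0.028986+2·1.428887+0·0.457012≈2.857775; next y=2/5·4.971014+1·2.857775≈4.846181
n=13: y≈4.846181, sp=5, e=sp−y≈0.153819; I≈1.582707, D=e−e_prev≈0.124834; u=0·0.153819+2·1.582707+0·0.124834≈3.165414; next y=2/5·4.846181+1·3.165414≈5.103886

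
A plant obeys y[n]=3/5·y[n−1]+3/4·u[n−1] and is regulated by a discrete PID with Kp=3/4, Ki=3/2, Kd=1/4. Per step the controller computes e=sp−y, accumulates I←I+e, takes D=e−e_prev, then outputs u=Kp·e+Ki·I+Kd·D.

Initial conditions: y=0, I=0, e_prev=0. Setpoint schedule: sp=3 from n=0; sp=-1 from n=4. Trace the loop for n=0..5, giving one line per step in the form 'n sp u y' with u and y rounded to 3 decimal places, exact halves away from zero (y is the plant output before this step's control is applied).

0 3 7.500 0.000
1 3 -2.813 5.625
2 3 5.555 1.266
3 3 -2.083 4.925
4 -1 -5.225 1.393
5 -1 2.492 -3.083

(exact arithmetic carried between steps; '≈' marks a value shown rounded to 6 d.p. or computed from one; I and e_prev carry over from the previous line; the table rounds u and y to 3 d.p., halves away from zero)
n=0: y=0, sp=3, e=sp−y=3; I=3, D=e−e_prev=3; u=3/4·3+3/2·3+1/4·3=7.5; next y=3/5·0+3/4·7.5=5.625
n=1: y=5.625, sp=3, e=sp−y=-2.625; I=0.375, D=e−e_prev=-5.625; u=3/4·(-2.625)+3/2·0.375+1/4·(-5.625)=-2.8125; next y=3/5·5.625+3/4·(-2.8125)=1.265625
n=2: y=1.265625, sp=3, e=sp−y=1.734375; I=2.109375, D=e−e_prev=4.359375; u=3/4·1.734375+3/2·2.109375+1/4·4.359375≈5.554688; next y=3/5·1.265625+3/4·5.554688≈4.925391
n=3: y≈4.925391, sp=3, e=sp−y≈-1.925391; I≈0.183984, D=e−e_prev≈-3.659766; u=3/4·(-1.925391)+3/2·0.183984+1/4·(-3.659766)≈-2.083008; next y=3/5·4.925391+3/4·(-2.083008)≈1.392979
n=4: y≈1.392979, sp=-1, e=sp−y≈-2.392979; I≈-2.208994, D=e−e_prev≈-0.467588; u=3/4·(-2.392979)+3/2·(-2.208994)+1/4·(-0.467588)≈-5.225122; next y=3/5·1.392979+3/4·(-5.225122)≈-3.083054
n=5: y≈-3.083054, sp=-1, e=sp−y≈2.083054; I≈-0.125940, D=e−e_prev≈4.476033; u=3/4·2.083054+3/2·(-0.125940)+1/4·4.476033≈2.492390; next y=3/5·(-3.083054)+3/4·2.492390≈0.019459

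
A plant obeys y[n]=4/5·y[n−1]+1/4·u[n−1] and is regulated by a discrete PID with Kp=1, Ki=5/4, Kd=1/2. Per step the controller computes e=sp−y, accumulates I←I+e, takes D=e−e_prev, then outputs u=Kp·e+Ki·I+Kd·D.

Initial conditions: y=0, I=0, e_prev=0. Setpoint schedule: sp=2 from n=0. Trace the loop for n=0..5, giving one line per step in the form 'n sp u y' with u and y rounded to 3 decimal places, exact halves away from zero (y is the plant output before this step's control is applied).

0 2 5.500 0.000
1 2 3.219 1.375
2 2 3.231 1.905
3 2 2.441 2.331
4 2 1.844 2.475
5 2 1.415 2.441

(exact arithmetic carried between steps; '≈' marks a value shown rounded to 6 d.p. or computed from one; I and e_prev carry over from the previous line; the table rounds u and y to 3 d.p., halves away from zero)
n=0: y=0, sp=2, e=sp−y=2; I=2, D=e−e_prev=2; u=1·2+5/4·2+1/2·2=5.5; next y=4/5·0+1/4·5.5=1.375
n=1: y=1.375, sp=2, e=sp−y=0.625; I=2.625, D=e−e_prev=-1.375; u=1·0.625+5/4·2.625+1/2·(-1.375)=3.21875; next y=4/5·1.375+1/4·3.21875≈1.904688
n=2: y≈1.904688, sp=2, e=sp−y≈0.095313; I≈2.720313, D=e−e_prev≈-0.529688; u=1·0.095313+5/4·2.720313+1/2·(-0.529688)≈3.230859; next y=4/5·1.904688+1/4·3.230859≈2.331465
n=3: y≈2.331465, sp=2, e=sp−y≈-0.331465; I≈2.388848, D=e−e_prev≈-0.426777; u=1·(-0.331465)+5/4·2.388848+1/2·(-0.426777)≈2.441206; next y=4/5·2.331465+1/4·2.441206≈2.475473
n=4: y≈2.475473, sp=2, e=sp−y≈-0.475473; I≈1.913374, D=e−e_prev≈-0.144009; u=1·(-0.475473)+5/4·1.913374+1/2·(-0.144009)≈1.844240; next y=4/5·2.475473+1/4·1.844240≈2.441439
n=5: y≈2.441439, sp=2, e=sp−y≈-0.441439; I≈1.471936, D=e−e_prev≈0.034035; u=1·(-0.441439)+5/4·1.471936+1/2·0.034035≈1.415498; next y=4/5·2.441439+1/4·1.415498≈2.307025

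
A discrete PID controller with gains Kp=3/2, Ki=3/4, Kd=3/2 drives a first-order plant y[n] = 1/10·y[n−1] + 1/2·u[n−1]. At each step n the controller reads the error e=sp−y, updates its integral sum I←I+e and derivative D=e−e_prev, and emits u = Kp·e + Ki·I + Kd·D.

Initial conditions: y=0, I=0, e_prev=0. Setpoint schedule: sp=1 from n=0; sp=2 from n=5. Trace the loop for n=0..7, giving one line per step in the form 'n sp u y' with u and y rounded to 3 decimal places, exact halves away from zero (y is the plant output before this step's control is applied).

0 1 3.750 0.000
1 1 -4.031 1.875
2 1 12.012 -1.828
3 1 -20.114 5.823
4 1 45.112 -9.475
5 2 -82.790 21.608
6 2 175.788 -39.234
7 2 -346.568 83.971

(exact arithmetic carried between steps; '≈' marks a value shown rounded to 6 d.p. or computed from one; I and e_prev carry over from the previous line; the table rounds u and y to 3 d.p., halves away from zero)
n=0: y=0, sp=1, e=sp−y=1; I=1, D=e−e_prev=1; u=3/2·1+3/4·1+3/2·1=3.75; next y=1/10·0+1/2·3.75=1.875
n=1: y=1.875, sp=1, e=sp−y=-0.875; I=0.125, D=e−e_prev=-1.875; u=3/2·(-0.875)+3/4·0.125+3/2·(-1.875)=-4.03125; next y=1/10·1.875+1/2·(-4.03125)=-1.828125
n=2: y=-1.828125, sp=1, e=sp−y=2.828125; I=2.953125, D=e−e_prev=3.703125; u=3/2·2.828125+3/4·2.953125+3/2·3.703125≈12.011719; next y=1/10·(-1.828125)+1/2·12.011719≈5.823047
n=3: y≈5.823047, sp=1, e=sp−y≈-4.823047; I≈-1.869922, D=e−e_prev≈-7.651172; u=3/2·(-4.823047)+3/4·(-1.869922)+3/2·(-7.651172)≈-20.113770; next y=1/10·5.823047+1/2·(-20.113770)≈-9.474580
n=4: y≈-9.474580, sp=1, e=sp−y≈10.474580; I≈8.604658, D=e−e_prev≈15.297627; u=3/2·10.474580+3/4·8.604658+3/2·15.297627≈45.111804; next y=1/10·(-9.474580)+1/2·45.111804≈21.608444
n=5: y≈21.608444, sp=2, e=sp−y≈-19.608444; I≈-11.003786, D=e−e_prev≈-30.083024; u=3/2·(-19.608444)+3/4·(-11.003786)+3/2·(-30.083024)≈-82.790042; next y=1/10·21.608444+1/2·(-82.790042)≈-39.234176
n=6: y≈-39.234176, sp=2, e=sp−y≈41.234176; I≈30.230391, D=e−e_prev≈60.842621; u=3/2·41.234176+3/4·30.230391+3/2·60.842621≈175.787989; next y=1/10·(-39.234176)+1/2·175.787989≈83.970577
n=7: y≈83.970577, sp=2, e=sp−y≈-81.970577; I≈-51.740186, D=e−e_prev≈-123.204753; u=3/2·(-81.970577)+3/4·(-51.740186)+3/2·(-123.204753)≈-346.568134; next y=1/10·83.970577+1/2·(-346.568134)≈-164.887009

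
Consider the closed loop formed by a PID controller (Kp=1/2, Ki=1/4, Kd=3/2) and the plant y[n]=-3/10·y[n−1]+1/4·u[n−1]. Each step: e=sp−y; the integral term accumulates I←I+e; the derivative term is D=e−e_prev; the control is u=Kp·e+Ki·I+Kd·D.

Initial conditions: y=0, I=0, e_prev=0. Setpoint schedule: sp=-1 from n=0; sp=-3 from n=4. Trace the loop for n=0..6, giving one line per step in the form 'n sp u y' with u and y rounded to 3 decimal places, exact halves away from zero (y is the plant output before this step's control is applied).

0 -1 -2.250 0.000
1 -1 0.266 -0.563
2 -1 -2.482 0.235
3 -1 0.490 -0.691
4 -3 -7.774 0.330
5 -3 1.262 -2.042
6 -3 -9.219 0.928

(exact arithmetic carried between steps; '≈' marks a value shown rounded to 6 d.p. or computed from one; I and e_prev carry over from the previous line; the table rounds u and y to 3 d.p., halves away from zero)
n=0: y=0, sp=-1, e=sp−y=-1; I=-1, D=e−e_prev=-1; u=1/2·(-1)+1/4·(-1)+3/2·(-1)=-2.25; next y=-3/10·0+1/4·(-2.25)=-0.5625
n=1: y=-0.5625, sp=-1, e=sp−y=-0.4375; I=-1.4375, D=e−e_prev=0.5625; u=1/2·(-0.4375)+1/4·(-1.4375)+3/2·0.5625=0.265625; next y=-3/10·(-0.5625)+1/4·0.265625≈0.235156
n=2: y≈0.235156, sp=-1, e=sp−y≈-1.235156; I≈-2.672656, D=e−e_prev≈-0.797656; u=1/2·(-1.235156)+1/4·(-2.672656)+3/2·(-0.797656)≈-2.482227; next y=-3/10·0.235156+1/4·(-2.482227)≈-0.691104
n=3: y≈-0.691104, sp=-1, e=sp−y≈-0.308896; I≈-2.981553, D=e−e_prev≈0.926260; u=1/2·(-0.308896)+1/4·(-2.981553)+3/2·0.926260≈0.489553; next y=-3/10·(-0.691104)+1/4·0.489553≈0.329719
n=4: y≈0.329719, sp=-3, e=sp−y≈-3.329719; I≈-6.311272, D=e−e_prev≈-3.020823; u=1/2·(-3.329719)+1/4·(-6.311272)+3/2·(-3.020823)≈-7.773912; next y=-3/10·0.329719+1/4·(-7.773912)≈-2.042394
n=5: y≈-2.042394, sp=-3, e=sp−y≈-0.957606; I≈-7.268878, D=e−e_prev≈2.372113; u=1/2·(-0.957606)+1/4·(-7.268878)+3/2·2.372113≈1.262147; next y=-3/10·(-2.042394)+1/4·1.262147≈0.928255
n=6: y≈0.928255, sp=-3, e=sp−y≈-3.928255; I≈-11.197133, D=e−e_prev≈-2.970649; u=1/2·(-3.928255)+1/4·(-11.197133)+3/2·(-2.970649)≈-9.219384; next y=-3/10·0.928255+1/4·(-9.219384)≈-2.583322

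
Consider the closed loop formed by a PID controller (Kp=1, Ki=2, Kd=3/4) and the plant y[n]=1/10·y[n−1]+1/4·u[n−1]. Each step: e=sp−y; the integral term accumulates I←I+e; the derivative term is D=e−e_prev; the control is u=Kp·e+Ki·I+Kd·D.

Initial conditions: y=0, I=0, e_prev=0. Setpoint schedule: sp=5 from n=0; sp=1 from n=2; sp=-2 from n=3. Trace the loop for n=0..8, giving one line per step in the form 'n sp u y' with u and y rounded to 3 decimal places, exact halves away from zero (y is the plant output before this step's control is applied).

(exact arithmetic carried between steps; '≈' marks a value shown rounded to 6 d.p. or computed from one; I and e_prev carry over from the previous line; the table rounds u and y to 3 d.p., halves away from zero)
n=0: y=0, sp=5, e=sp−y=5; I=5, D=e−e_prev=5; u=1·5+2·5+3/4·5=18.75; next y=1/10·0+1/4·18.75=4.6875
n=1: y=4.6875, sp=5, e=sp−y=0.3125; I=5.3125, D=e−e_prev=-4.6875; u=1·0.3125+2·5.3125+3/4·(-4.6875)=7.421875; next y=1/10·4.6875+1/4·7.421875≈2.324219
n=2: y≈2.324219, sp=1, e=sp−y≈-1.324219; I≈3.988281, D=e−e_prev≈-1.636719; u=1·(-1.324219)+2·3.988281+3/4·(-1.636719)≈5.424805; next y=1/10·2.324219+1/4·5.424805≈1.588623
n=3: y≈1.588623, sp=-2, e=sp−y≈-3.588623; I≈0.399658, D=e−e_prev≈-2.264404; u=1·(-3.588623)+2·0.399658+3/4·(-2.264404)≈-4.487610; next y=1/10·1.588623+1/4·(-4.487610)≈-0.963040
n=4: y≈-0.963040, sp=-2, e=sp−y≈-1.036960; I≈-0.637302, D=e−e_prev≈2.551663; u=1·(-1.036960)+2·(-0.637302)+3/4·2.551663≈-0.397816; next y=1/10·(-0.963040)+1/4·(-0.397816)≈-0.195758
n=5: y≈-0.195758, sp=-2, e=sp−y≈-1.804242; I≈-2.441544, D=e−e_prev≈-0.767282; u=1·(-1.804242)+2·(-2.441544)+3/4·(-0.767282)≈-7.262791; next y=1/10·(-0.195758)+1/4·(-7.262791)≈-1.835274
n=6: y≈-1.835274, sp=-2, e=sp−y≈-0.164726; I≈-2.606270, D=e−e_prev≈1.639516; u=1·(-0.164726)+2·(-2.606270)+3/4·1.639516≈-4.147630; next y=1/10·(-1.835274)+1/4·(-4.147630)≈-1.220435
n=7: y≈-1.220435, sp=-2, e=sp−y≈-0.779565; I≈-3.385835, D=e−e_prev≈-0.614839; u=1·(-0.779565)+2·(-3.385835)+3/4·(-0.614839)≈-8.012365; next y=1/10·(-1.220435)+1/4·(-8.012365)≈-2.125135
n=8: y≈-2.125135, sp=-2, e=sp−y≈0.125135; I≈-3.260701, D=e−e_prev≈0.904700; u=1·0.125135+2·(-3.260701)+3/4·0.904700≈-5.717742; next y=1/10·(-2.125135)+1/4·(-5.717742)≈-1.641949

0 5 18.750 0.000
1 5 7.422 4.688
2 1 5.425 2.324
3 -2 -4.488 1.589
4 -2 -0.398 -0.963
5 -2 -7.263 -0.196
6 -2 -4.148 -1.835
7 -2 -8.012 -1.220
8 -2 -5.718 -2.125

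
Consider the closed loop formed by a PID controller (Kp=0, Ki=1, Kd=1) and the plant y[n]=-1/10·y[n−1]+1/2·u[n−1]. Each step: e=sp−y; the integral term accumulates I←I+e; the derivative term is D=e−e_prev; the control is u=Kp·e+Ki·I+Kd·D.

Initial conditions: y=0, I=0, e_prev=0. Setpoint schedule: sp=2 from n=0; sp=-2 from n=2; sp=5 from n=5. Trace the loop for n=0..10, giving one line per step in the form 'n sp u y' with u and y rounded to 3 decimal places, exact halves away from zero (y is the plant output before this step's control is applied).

(exact arithmetic carried between steps; '≈' marks a value shown rounded to 6 d.p. or computed from one; I and e_prev carry over from the previous line; the table rounds u and y to 3 d.p., halves away from zero)
n=0: y=0, sp=2, e=sp−y=2; I=2, D=e−e_prev=2; u=0·2+1·2+1·2=4; next y=-1/10·0+1/2·4=2
n=1: y=2, sp=2, e=sp−y=0; I=2, D=e−e_prev=-2; u=0·0+1·2+1·(-2)=0; next y=-1/10·2+1/2·0=-0.2
n=2: y=-0.2, sp=-2, e=sp−y=-1.8; I=0.2, D=e−e_prev=-1.8; u=0·(-1.8)+1·0.2+1·(-1.8)=-1.6; next y=-1/10·(-0.2)+1/2·(-1.6)=-0.78
n=3: y=-0.78, sp=-2, e=sp−y=-1.22; I=-1.02, D=e−e_prev=0.58; u=0·(-1.22)+1·(-1.02)+1·0.58=-0.44; next y=-1/10·(-0.78)+1/2·(-0.44)=-0.142
n=4: y=-0.142, sp=-2, e=sp−y=-1.858; I=-2.878, D=e−e_prev=-0.638; u=0·(-1.858)+1·(-2.878)+1·(-0.638)=-3.516; next y=-1/10·(-0.142)+1/2·(-3.516)=-1.7438
n=5: y=-1.7438, sp=5, e=sp−y=6.7438; I=3.8658, D=e−e_prev=8.6018; u=0·6.7438+1·3.8658+1·8.6018=12.4676; next y=-1/10·(-1.7438)+1/2·12.4676=6.40818
n=6: y=6.40818, sp=5, e=sp−y=-1.40818; I=2.45762, D=e−e_prev=-8.15198; u=0·(-1.40818)+1·2.45762+1·(-8.15198)=-5.69436; next y=-1/10·6.40818+1/2·(-5.69436)=-3.487998
n=7: y=-3.487998, sp=5, e=sp−y=8.487998; I=10.945618, D=e−e_prev=9.896178; u=0·8.487998+1·10.945618+1·9.896178=20.841796; next y=-1/10·(-3.487998)+1/2·20.841796≈10.769698
n=8: y≈10.769698, sp=5, e=sp−y≈-5.769698; I≈5.175920, D=e−e_prev≈-14.257696; u=0·(-5.769698)+1·5.175920+1·(-14.257696)≈-9.081776; next y=-1/10·10.769698+1/2·(-9.081776)≈-5.617858
n=9: y≈-5.617858, sp=5, e=sp−y≈10.617858; I≈15.793778, D=e−e_prev≈16.387555; u=0·10.617858+1·15.793778+1·16.387555≈32.181333; next y=-1/10·(-5.617858)+1/2·32.181333≈16.652452
n=10: y≈16.652452, sp=5, e=sp−y≈-11.652452; I≈4.141325, D=e−e_prev≈-22.270310; u=0·(-11.652452)+1·4.141325+1·(-22.270310)≈-18.128984; next y=-1/10·16.652452+1/2·(-18.128984)≈-10.729737

0 2 4.000 0.000
1 2 0.000 2.000
2 -2 -1.600 -0.200
3 -2 -0.440 -0.780
4 -2 -3.516 -0.142
5 5 12.468 -1.744
6 5 -5.694 6.408
7 5 20.842 -3.488
8 5 -9.082 10.770
9 5 32.181 -5.618
10 5 -18.129 16.652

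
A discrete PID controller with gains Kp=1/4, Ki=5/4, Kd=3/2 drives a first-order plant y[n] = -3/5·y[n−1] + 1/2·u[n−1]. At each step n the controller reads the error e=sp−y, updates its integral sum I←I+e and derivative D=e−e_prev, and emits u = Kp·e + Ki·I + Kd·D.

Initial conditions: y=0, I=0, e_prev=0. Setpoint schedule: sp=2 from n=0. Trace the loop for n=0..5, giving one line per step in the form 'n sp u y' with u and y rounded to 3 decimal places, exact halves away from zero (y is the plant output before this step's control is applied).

(exact arithmetic carried between steps; '≈' marks a value shown rounded to 6 d.p. or computed from one; I and e_prev carry over from the previous line; the table rounds u and y to 3 d.p., halves away from zero)
n=0: y=0, sp=2, e=sp−y=2; I=2, D=e−e_prev=2; u=1/4·2+5/4·2+3/2·2=6; next y=-3/5·0+1/2·6=3
n=1: y=3, sp=2, e=sp−y=-1; I=1, D=e−e_prev=-3; u=1/4·(-1)+5/4·1+3/2·(-3)=-3.5; next y=-3/5·3+1/2·(-3.5)=-3.55
n=2: y=-3.55, sp=2, e=sp−y=5.55; I=6.55, D=e−e_prev=6.55; u=1/4·5.55+5/4·6.55+3/2·6.55=19.4; next y=-3/5·(-3.55)+1/2·19.4=11.83
n=3: y=11.83, sp=2, e=sp−y=-9.83; I=-3.28, D=e−e_prev=-15.38; u=1/4·(-9.83)+5/4·(-3.28)+3/2·(-15.38)=-29.6275; next y=-3/5·11.83+1/2·(-29.6275)=-21.91175
n=4: y=-21.91175, sp=2, e=sp−y=23.91175; I=20.63175, D=e−e_prev=33.74175; u=1/4·23.91175+5/4·20.63175+3/2·33.74175=82.38025; next y=-3/5·(-21.91175)+1/2·82.38025=54.337175
n=5: y=54.337175, sp=2, e=sp−y=-52.337175; I=-31.705425, D=e−e_prev=-76.248925; u=1/4·(-52.337175)+5/4·(-31.705425)+3/2·(-76.248925)≈-167.089463; next y=-3/5·54.337175+1/2·(-167.089463)≈-116.147036

0 2 6.000 0.000
1 2 -3.500 3.000
2 2 19.400 -3.550
3 2 -29.628 11.830
4 2 82.380 -21.912
5 2 -167.089 54.337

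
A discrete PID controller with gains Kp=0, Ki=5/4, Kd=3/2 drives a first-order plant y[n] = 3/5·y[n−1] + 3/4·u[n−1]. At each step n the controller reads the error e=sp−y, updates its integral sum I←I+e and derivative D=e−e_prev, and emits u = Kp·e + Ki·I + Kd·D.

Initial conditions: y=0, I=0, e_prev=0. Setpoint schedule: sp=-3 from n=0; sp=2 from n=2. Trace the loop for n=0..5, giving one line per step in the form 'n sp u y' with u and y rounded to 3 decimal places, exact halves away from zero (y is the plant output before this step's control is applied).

(exact arithmetic carried between steps; '≈' marks a value shown rounded to 6 d.p. or computed from one; I and e_prev carry over from the previous line; the table rounds u and y to 3 d.p., halves away from zero)
n=0: y=0, sp=-3, e=sp−y=-3; I=-3, D=e−e_prev=-3; u=0·(-3)+5/4·(-3)+3/2·(-3)=-8.25; next y=3/5·0+3/4·(-8.25)=-6.1875
n=1: y=-6.1875, sp=-3, e=sp−y=3.1875; I=0.1875, D=e−e_prev=6.1875; u=0·3.1875+5/4·0.1875+3/2·6.1875=9.515625; next y=3/5·(-6.1875)+3/4·9.515625≈3.424219
n=2: y≈3.424219, sp=2, e=sp−y≈-1.424219; I≈-1.236719, D=e−e_prev≈-4.611719; u=0·(-1.424219)+5/4·(-1.236719)+3/2·(-4.611719)≈-8.463477; next y=3/5·3.424219+3/4·(-8.463477)≈-4.293076
n=3: y≈-4.293076, sp=2, e=sp−y≈6.293076; I≈5.056357, D=e−e_prev≈7.717295; u=0·6.293076+5/4·5.056357+3/2·7.717295≈17.896389; next y=3/5·(-4.293076)+3/4·17.896389≈10.846446
n=4: y≈10.846446, sp=2, e=sp−y≈-8.846446; I≈-3.790089, D=e−e_prev≈-15.139522; u=0·(-8.846446)+5/4·(-3.790089)+3/2·(-15.139522)≈-27.446894; next y=3/5·10.846446+3/4·(-27.446894)≈-14.077303
n=5: y≈-14.077303, sp=2, e=sp−y≈16.077303; I≈12.287214, D=e−e_prev≈24.923749; u=0·16.077303+5/4·12.287214+3/2·24.923749≈52.744642; next y=3/5·(-14.077303)+3/4·52.744642≈31.112100

0 -3 -8.250 0.000
1 -3 9.516 -6.188
2 2 -8.463 3.424
3 2 17.896 -4.293
4 2 -27.447 10.846
5 2 52.745 -14.077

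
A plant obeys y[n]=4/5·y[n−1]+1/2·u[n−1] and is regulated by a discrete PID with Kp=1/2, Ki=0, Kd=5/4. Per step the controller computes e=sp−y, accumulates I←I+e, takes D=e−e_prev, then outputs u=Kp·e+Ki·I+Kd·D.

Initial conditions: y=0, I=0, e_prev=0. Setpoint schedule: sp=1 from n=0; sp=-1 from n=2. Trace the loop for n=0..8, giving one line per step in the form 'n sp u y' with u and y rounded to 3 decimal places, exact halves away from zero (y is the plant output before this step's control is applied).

0 1 1.750 0.000
1 1 -1.031 0.875
2 -1 -2.229 0.184
3 -1 1.423 -0.967
4 -1 -1.600 -0.062
5 -1 0.909 -0.850
6 -1 -1.168 -0.225
7 -1 0.556 -0.764
8 -1 -0.872 -0.333

(exact arithmetic carried between steps; '≈' marks a value shown rounded to 6 d.p. or computed from one; I and e_prev carry over from the previous line; the table rounds u and y to 3 d.p., halves away from zero)
n=0: y=0, sp=1, e=sp−y=1; I=1, D=e−e_prev=1; u=1/2·1+0·1+5/4·1=1.75; next y=4/5·0+1/2·1.75=0.875
n=1: y=0.875, sp=1, e=sp−y=0.125; I=1.125, D=e−e_prev=-0.875; u=1/2·0.125+0·1.125+5/4·(-0.875)=-1.03125; next y=4/5·0.875+1/2·(-1.03125)=0.184375
n=2: y=0.184375, sp=-1, e=sp−y=-1.184375; I=-0.059375, D=e−e_prev=-1.309375; u=1/2·(-1.184375)+0·(-0.059375)+5/4·(-1.309375)≈-2.228906; next y=4/5·0.184375+1/2·(-2.228906)≈-0.966953
n=3: y≈-0.966953, sp=-1, e=sp−y≈-0.033047; I≈-0.092422, D=e−e_prev≈1.151328; u=1/2·(-0.033047)+0·(-0.092422)+5/4·1.151328≈1.422637; next y=4/5·(-0.966953)+1/2·1.422637≈-0.062244
n=4: y≈-0.062244, sp=-1, e=sp−y≈-0.937756; I≈-1.030178, D=e−e_prev≈-0.904709; u=1/2·(-0.937756)+0·(-1.030178)+5/4·(-0.904709)≈-1.599764; next y=4/5·(-0.062244)+1/2·(-1.599764)≈-0.849677
n=5: y≈-0.849677, sp=-1, e=sp−y≈-0.150323; I≈-1.180500, D=e−e_prev≈0.787433; u=1/2·(-0.150323)+0·(-1.180500)+5/4·0.787433≈0.909130; next y=4/5·(-0.849677)+1/2·0.909130≈-0.225177
n=6: y≈-0.225177, sp=-1, e=sp−y≈-0.774823; I≈-1.955324, D=e−e_prev≈-0.624501; u=1/2·(-0.774823)+0·(-1.955324)+5/4·(-0.624501)≈-1.168037; next y=4/5·(-0.225177)+1/2·(-1.168037)≈-0.764160
n=7: y≈-0.764160, sp=-1, e=sp−y≈-0.235840; I≈-2.191163, D=e−e_prev≈0.538983; u=1/2·(-0.235840)+0·(-2.191163)+5/4·0.538983≈0.555809; next y=4/5·(-0.764160)+1/2·0.555809≈-0.333423
n=8: y≈-0.333423, sp=-1, e=sp−y≈-0.666577; I≈-2.857740, D=e−e_prev≈-0.430737; u=1/2·(-0.666577)+0·(-2.857740)+5/4·(-0.430737)≈-0.871709; next y=4/5·(-0.333423)+1/2·(-0.871709)≈-0.702593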